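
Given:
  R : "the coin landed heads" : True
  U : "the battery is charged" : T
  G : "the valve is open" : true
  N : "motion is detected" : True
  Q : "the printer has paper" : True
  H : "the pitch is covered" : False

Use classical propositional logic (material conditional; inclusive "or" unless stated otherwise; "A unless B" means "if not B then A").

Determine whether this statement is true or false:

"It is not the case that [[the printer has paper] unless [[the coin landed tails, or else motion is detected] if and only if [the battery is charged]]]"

This is ~(Q | ((~R | N) <-> U)).

~R = ~T = F
~R | N = F | T = T
(~R | N) <-> U = T <-> T = T
Q | ((~R | N) <-> U) = T | T = T
~(Q | ((~R | N) <-> U)) = ~T = F

False.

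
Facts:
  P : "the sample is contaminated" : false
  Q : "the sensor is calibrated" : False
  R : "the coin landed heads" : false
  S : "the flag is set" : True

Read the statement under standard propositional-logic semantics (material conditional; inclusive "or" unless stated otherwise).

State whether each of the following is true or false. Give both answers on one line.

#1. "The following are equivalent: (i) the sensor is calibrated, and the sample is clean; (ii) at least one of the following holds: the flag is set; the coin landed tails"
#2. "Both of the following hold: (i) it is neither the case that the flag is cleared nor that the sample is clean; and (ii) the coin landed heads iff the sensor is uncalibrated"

#1: Parsed as (Q ∧ ¬P) ↔ (S ∨ ¬R)

¬P = ¬F = T
Q ∧ ¬P = F ∧ T = F
¬R = ¬F = T
S ∨ ¬R = T ∨ T = T
(Q ∧ ¬P) ↔ (S ∨ ¬R) = F ↔ T = F
Hence #1 is false.

#2: This is (¬S ↓ ¬P) ∧ (R ↔ ¬Q).

¬S = ¬T = F
¬P = ¬F = T
¬S ↓ ¬P = F ↓ T = F
¬Q = ¬F = T
R ↔ ¬Q = F ↔ T = F
(¬S ↓ ¬P) ∧ (R ↔ ¬Q) = F ∧ F = F
Thus #2 is false.

#1 false; #2 false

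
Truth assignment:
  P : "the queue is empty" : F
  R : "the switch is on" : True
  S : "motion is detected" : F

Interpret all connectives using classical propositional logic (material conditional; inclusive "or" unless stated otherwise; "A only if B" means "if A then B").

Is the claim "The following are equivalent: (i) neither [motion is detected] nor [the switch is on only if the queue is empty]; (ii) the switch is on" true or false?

The statement is true.

In symbols: (S ↓ (R → P)) ↔ R

R → P = T → F = F
S ↓ (R → P) = F ↓ F = T
(S ↓ (R → P)) ↔ R = T ↔ T = T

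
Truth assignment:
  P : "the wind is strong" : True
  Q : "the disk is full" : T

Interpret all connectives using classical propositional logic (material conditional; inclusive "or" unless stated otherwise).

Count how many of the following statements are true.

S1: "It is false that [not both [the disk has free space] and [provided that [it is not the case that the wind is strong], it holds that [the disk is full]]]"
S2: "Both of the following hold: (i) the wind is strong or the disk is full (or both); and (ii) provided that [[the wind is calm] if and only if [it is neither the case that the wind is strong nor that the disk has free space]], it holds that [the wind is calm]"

0

S1: In symbols: not (not Q nand (not P -> Q))

not Q = not True = False
not P = not True = False
not P -> Q = False -> True = True
not Q nand (not P -> Q) = False nand True = True
not (not Q nand (not P -> Q)) = not True = False
Thus S1 is false.

S2: In symbols: (P or Q) and ((not P iff (P nor not Q)) -> not P)

P or Q = True or True = True
not P = not True = False
not Q = not True = False
P nor not Q = True nor False = False
not P iff (P nor not Q) = False iff False = True
not P = not True = False
(not P iff (P nor not Q)) -> not P = True -> False = False
(P or Q) and ((not P iff (P nor not Q)) -> not P) = True and False = False
Thus S2 is false.

Count: 0.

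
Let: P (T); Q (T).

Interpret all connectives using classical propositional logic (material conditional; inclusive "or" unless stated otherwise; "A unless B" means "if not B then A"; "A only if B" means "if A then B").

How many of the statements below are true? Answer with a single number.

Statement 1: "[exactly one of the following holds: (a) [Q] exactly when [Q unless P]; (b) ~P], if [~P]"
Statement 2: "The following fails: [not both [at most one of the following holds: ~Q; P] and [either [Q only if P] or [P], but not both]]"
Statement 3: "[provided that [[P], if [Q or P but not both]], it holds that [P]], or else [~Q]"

Statement 1: Formalization: ~P -> ((Q <-> (Q | P)) xor ~P)

~P = ~T = F
Q | P = T | T = T
Q <-> (Q | P) = T <-> T = T
~P = ~T = F
(Q <-> (Q | P)) xor ~P = T xor F = T
~P -> ((Q <-> (Q | P)) xor ~P) = F -> T = T
Thus Statement 1 is true.

Statement 2: In symbols: ~((~Q nand P) nand ((Q -> P) xor P))

~Q = ~T = F
~Q nand P = F nand T = T
Q -> P = T -> T = T
(Q -> P) xor P = T xor T = F
(~Q nand P) nand ((Q -> P) xor P) = T nand F = T
~((~Q nand P) nand ((Q -> P) xor P)) = ~T = F
Thus Statement 2 is false.

Statement 3: In symbols: (((Q xor P) -> P) -> P) | ~Q

Q xor P = T xor T = F
(Q xor P) -> P = F -> T = T
((Q xor P) -> P) -> P = T -> T = T
~Q = ~T = F
(((Q xor P) -> P) -> P) | ~Q = T | F = T
Hence Statement 3 is true.

2 of the 3 statements are true (Statement 1, Statement 3).

2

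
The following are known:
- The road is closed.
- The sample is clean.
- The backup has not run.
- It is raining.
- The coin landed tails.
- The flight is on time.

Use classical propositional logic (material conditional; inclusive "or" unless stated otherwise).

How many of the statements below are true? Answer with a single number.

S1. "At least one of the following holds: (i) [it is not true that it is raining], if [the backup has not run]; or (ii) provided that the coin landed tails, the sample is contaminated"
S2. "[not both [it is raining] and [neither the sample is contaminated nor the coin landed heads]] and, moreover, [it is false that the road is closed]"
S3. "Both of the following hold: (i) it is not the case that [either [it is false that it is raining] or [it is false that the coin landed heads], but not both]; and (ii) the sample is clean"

0

Let R = "the backup has run" (F), S = "it is raining" (T), U = "the coin landed heads" (F), Q = "the sample is contaminated" (F), P = "the road is closed" (T).

S1: Parsed as (~R -> ~S) | (~U -> Q)

~R = ~F = T
~S = ~T = F
~R -> ~S = T -> F = F
~U = ~F = T
~U -> Q = T -> F = F
(~R -> ~S) | (~U -> Q) = F | F = F
Hence S1 is false.

S2: This is (S nand (Q nor U)) & ~P.

Q nor U = F nor F = T
S nand (Q nor U) = T nand T = F
~P = ~T = F
(S nand (Q nor U)) & ~P = F & F = F
So S2 is false.

S3: Formalization: ~(~S xor ~U) & ~Q

~S = ~T = F
~U = ~F = T
~S xor ~U = F xor T = T
~(~S xor ~U) = ~T = F
~Q = ~F = T
~(~S xor ~U) & ~Q = F & T = F
Thus S3 is false.

0 of the 3 statements are true (none).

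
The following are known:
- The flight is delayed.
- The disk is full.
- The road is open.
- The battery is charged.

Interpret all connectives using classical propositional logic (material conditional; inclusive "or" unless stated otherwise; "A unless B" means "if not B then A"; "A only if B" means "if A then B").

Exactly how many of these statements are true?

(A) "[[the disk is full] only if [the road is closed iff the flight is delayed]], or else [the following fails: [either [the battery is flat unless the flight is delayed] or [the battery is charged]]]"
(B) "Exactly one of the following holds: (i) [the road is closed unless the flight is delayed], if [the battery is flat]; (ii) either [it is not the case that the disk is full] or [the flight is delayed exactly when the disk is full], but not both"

0

Let G = "the disk is full" (T), D = "the road is closed" (F), H = "the flight is delayed" (T), V = "the battery is charged" (T).

(A): Parsed as (G → (D ↔ H)) ∨ ¬((¬V ∨ H) ∨ V)

D ↔ H = F ↔ T = F
G → (D ↔ H) = T → F = F
¬V = ¬T = F
¬V ∨ H = F ∨ T = T
(¬V ∨ H) ∨ V = T ∨ T = T
¬((¬V ∨ H) ∨ V) = ¬T = F
(G → (D ↔ H)) ∨ ¬((¬V ∨ H) ∨ V) = F ∨ F = F
So (A) is false.

(B): This is (¬V → (D ∨ H)) ⊕ (¬G ⊕ (H ↔ G)).

¬V = ¬T = F
D ∨ H = F ∨ T = T
¬V → (D ∨ H) = F → T = T
¬G = ¬T = F
H ↔ G = T ↔ T = T
¬G ⊕ (H ↔ G) = F ⊕ T = T
(¬V → (D ∨ H)) ⊕ (¬G ⊕ (H ↔ G)) = T ⊕ T = F
So (B) is false.

0 of the 2 statements are true (none).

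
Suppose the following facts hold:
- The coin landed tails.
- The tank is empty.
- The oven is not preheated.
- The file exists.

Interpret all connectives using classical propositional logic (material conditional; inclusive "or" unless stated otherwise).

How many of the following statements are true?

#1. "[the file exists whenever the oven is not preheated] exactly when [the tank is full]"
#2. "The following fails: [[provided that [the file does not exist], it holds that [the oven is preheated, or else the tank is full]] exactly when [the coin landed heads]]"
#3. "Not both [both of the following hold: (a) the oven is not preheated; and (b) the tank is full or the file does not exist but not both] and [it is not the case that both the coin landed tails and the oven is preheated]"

Let R = "the oven is preheated" (False), S = "the file exists" (True), Q = "the tank is full" (False), P = "the coin landed heads" (False).

#1: Parsed as (not R -> S) iff Q

not R = not False = True
not R -> S = True -> True = True
(not R -> S) iff Q = True iff False = False
Thus #1 is false.

#2: Parsed as not ((not S -> (R or Q)) iff P)

not S = not True = False
R or Q = False or False = False
not S -> (R or Q) = False -> False = True
(not S -> (R or Q)) iff P = True iff False = False
not ((not S -> (R or Q)) iff P) = not False = True
Hence #2 is true.

#3: This is (not R and (Q xor not S)) nand (not P nand R).

not R = not False = True
not S = not True = False
Q xor not S = False xor False = False
not R and (Q xor not S) = True and False = False
not P = not False = True
not P nand R = True nand False = True
(not R and (Q xor not S)) nand (not P nand R) = False nand True = True
So #3 is true.

2 of the 3 statements are true (#2, #3).

2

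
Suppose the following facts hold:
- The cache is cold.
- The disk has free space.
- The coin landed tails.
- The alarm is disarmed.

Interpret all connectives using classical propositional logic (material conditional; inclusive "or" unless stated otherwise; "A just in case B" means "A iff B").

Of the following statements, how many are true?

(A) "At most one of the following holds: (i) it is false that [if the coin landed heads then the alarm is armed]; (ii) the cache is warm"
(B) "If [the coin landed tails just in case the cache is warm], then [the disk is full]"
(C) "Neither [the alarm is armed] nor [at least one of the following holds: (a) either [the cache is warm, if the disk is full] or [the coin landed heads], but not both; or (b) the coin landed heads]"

2

Let R = "the coin landed heads" (F), S = "the alarm is armed" (F), P = "the cache is warm" (F), Q = "the disk is full" (F).

(A): Formalization: ~(R -> S) nand P

R -> S = F -> F = T
~(R -> S) = ~T = F
~(R -> S) nand P = F nand F = T
Hence (A) is true.

(B): In symbols: (~R <-> P) -> Q

~R = ~F = T
~R <-> P = T <-> F = F
(~R <-> P) -> Q = F -> F = T
Hence (B) is true.

(C): In symbols: S nor (((Q -> P) xor R) | R)

Q -> P = F -> F = T
(Q -> P) xor R = T xor F = T
((Q -> P) xor R) | R = T | F = T
S nor (((Q -> P) xor R) | R) = F nor T = F
Hence (C) is false.

2 of the 3 statements are true ((A), (B)).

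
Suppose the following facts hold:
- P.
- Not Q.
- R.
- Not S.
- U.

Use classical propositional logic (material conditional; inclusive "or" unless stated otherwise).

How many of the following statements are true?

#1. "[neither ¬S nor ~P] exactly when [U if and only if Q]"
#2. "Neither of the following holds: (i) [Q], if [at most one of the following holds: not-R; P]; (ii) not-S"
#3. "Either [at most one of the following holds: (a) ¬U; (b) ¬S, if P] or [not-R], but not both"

2

#1: In symbols: (~S nor ~P) <-> (U <-> Q)

~S = ~F = T
~P = ~T = F
~S nor ~P = T nor F = F
U <-> Q = T <-> F = F
(~S nor ~P) <-> (U <-> Q) = F <-> F = T
Thus #1 is true.

#2: Parsed as ((~R nand P) -> Q) nor ~S

~R = ~T = F
~R nand P = F nand T = T
(~R nand P) -> Q = T -> F = F
~S = ~F = T
((~R nand P) -> Q) nor ~S = F nor T = F
Thus #2 is false.

#3: Formalization: (~U nand (P -> ~S)) xor ~R

~U = ~T = F
~S = ~F = T
P -> ~S = T -> T = T
~U nand (P -> ~S) = F nand T = T
~R = ~T = F
(~U nand (P -> ~S)) xor ~R = T xor F = T
Hence #3 is true.

Count: 2.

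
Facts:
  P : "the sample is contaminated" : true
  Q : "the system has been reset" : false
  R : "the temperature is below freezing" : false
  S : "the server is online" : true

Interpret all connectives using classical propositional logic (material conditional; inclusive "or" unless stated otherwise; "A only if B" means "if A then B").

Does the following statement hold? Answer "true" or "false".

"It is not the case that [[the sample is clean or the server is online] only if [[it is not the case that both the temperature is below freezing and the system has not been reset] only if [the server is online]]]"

The statement is false.

This is ~((~P | S) -> ((R nand ~Q) -> S)).

~P = ~T = F
~P | S = F | T = T
~Q = ~F = T
R nand ~Q = F nand T = T
(R nand ~Q) -> S = T -> T = T
(~P | S) -> ((R nand ~Q) -> S) = T -> T = T
~((~P | S) -> ((R nand ~Q) -> S)) = ~T = F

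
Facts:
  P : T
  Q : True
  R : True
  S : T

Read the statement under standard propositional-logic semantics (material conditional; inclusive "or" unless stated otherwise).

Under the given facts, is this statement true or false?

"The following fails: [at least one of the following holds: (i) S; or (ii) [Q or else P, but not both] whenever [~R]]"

false

Parsed as ~(S | (~R -> (Q xor P)))

~R = ~T = F
Q xor P = T xor T = F
~R -> (Q xor P) = F -> F = T
S | (~R -> (Q xor P)) = T | T = T
~(S | (~R -> (Q xor P))) = ~T = F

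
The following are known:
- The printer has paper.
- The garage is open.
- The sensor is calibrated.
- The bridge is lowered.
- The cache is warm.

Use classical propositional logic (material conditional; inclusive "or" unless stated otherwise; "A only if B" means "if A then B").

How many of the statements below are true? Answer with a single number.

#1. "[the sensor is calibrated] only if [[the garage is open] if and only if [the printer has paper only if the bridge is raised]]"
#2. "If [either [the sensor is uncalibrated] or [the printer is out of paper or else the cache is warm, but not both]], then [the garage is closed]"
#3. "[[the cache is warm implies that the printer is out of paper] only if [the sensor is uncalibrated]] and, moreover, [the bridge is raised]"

0

Let P = "the sensor is calibrated" (True), K = "the garage is closed" (False), W = "the printer has paper" (True), D = "the bridge is raised" (False), H = "the cache is warm" (True).

#1: Parsed as P -> (not K iff (W -> D))

not K = not False = True
W -> D = True -> False = False
not K iff (W -> D) = True iff False = False
P -> (not K iff (W -> D)) = True -> False = False
Thus #1 is false.

#2: This is (not P or (not W xor H)) -> K.

not P = not True = False
not W = not True = False
not W xor H = False xor True = True
not P or (not W xor H) = False or True = True
(not P or (not W xor H)) -> K = True -> False = False
Hence #2 is false.

#3: Formalization: ((H -> not W) -> not P) and D

not W = not True = False
H -> not W = True -> False = False
not P = not True = False
(H -> not W) -> not P = False -> False = True
((H -> not W) -> not P) and D = True and False = False
So #3 is false.

True statements: 0 (none).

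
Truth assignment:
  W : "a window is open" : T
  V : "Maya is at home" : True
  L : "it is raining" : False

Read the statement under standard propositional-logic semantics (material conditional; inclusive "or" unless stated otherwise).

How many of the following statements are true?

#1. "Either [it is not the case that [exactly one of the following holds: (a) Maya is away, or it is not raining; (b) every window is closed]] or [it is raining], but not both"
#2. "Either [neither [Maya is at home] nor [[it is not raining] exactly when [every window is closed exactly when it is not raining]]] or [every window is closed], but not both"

0

#1: Formalization: ~((~V | ~L) xor ~W) xor L

~V = ~T = F
~L = ~F = T
~V | ~L = F | T = T
~W = ~T = F
(~V | ~L) xor ~W = T xor F = T
~((~V | ~L) xor ~W) = ~T = F
~((~V | ~L) xor ~W) xor L = F xor F = F
So #1 is false.

#2: This is (V nor (~L <-> (~W <-> ~L))) xor ~W.

~L = ~F = T
~W = ~T = F
~L = ~F = T
~W <-> ~L = F <-> T = F
~L <-> (~W <-> ~L) = T <-> F = F
V nor (~L <-> (~W <-> ~L)) = T nor F = F
~W = ~T = F
(V nor (~L <-> (~W <-> ~L))) xor ~W = F xor F = F
Thus #2 is false.

0 of the 2 statements are true (none).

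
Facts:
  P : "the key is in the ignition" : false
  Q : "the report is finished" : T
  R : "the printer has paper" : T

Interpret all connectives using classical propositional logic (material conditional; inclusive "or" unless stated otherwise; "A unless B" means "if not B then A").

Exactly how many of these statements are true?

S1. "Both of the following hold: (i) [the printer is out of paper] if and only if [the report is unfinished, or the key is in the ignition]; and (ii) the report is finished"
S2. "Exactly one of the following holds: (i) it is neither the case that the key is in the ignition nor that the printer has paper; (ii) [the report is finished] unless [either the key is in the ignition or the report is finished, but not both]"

S1: Parsed as (~R <-> (~Q | P)) & Q

~R = ~T = F
~Q = ~T = F
~Q | P = F | F = F
~R <-> (~Q | P) = F <-> F = T
(~R <-> (~Q | P)) & Q = T & T = T
So S1 is true.

S2: This is (P nor R) xor (Q | (P xor Q)).

P nor R = F nor T = F
P xor Q = F xor T = T
Q | (P xor Q) = T | T = T
(P nor R) xor (Q | (P xor Q)) = F xor T = T
Thus S2 is true.

True statements: 2.

2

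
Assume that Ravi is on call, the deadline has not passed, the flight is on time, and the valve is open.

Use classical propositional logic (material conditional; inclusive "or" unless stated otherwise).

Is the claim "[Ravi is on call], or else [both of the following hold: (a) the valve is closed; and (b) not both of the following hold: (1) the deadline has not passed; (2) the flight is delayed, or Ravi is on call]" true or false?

True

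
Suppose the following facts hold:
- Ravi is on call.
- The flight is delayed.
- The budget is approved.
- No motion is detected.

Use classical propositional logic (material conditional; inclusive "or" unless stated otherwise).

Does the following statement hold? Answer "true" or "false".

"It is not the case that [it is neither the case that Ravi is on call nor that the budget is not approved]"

true

Let P = "Ravi is on call" (T), R = "the budget is approved" (T).
In symbols: ¬(P ↓ ¬R)

¬R = ¬T = F
P ↓ ¬R = T ↓ F = F
¬(P ↓ ¬R) = ¬F = T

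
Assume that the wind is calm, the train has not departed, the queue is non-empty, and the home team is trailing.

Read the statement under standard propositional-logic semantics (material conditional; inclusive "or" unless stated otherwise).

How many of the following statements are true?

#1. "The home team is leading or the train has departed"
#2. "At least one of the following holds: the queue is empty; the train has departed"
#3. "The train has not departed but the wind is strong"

Let S = "the home team is leading" (F), Q = "the train has departed" (F), R = "the queue is empty" (F), P = "the wind is strong" (F).

#1: Parsed as S ∨ Q

S ∨ Q = F ∨ F = F
So #1 is false.

#2: In symbols: R ∨ Q

R ∨ Q = F ∨ F = F
Hence #2 is false.

#3: Formalization: ¬Q ∧ P

¬Q = ¬F = T
¬Q ∧ P = T ∧ F = F
Thus #3 is false.

True statements: 0 (none).

0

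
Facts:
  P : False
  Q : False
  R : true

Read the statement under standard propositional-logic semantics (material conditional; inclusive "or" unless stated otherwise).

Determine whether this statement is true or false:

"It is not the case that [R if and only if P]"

In symbols: not (R iff P)

R iff P = True iff False = False
not (R iff P) = not False = True

True.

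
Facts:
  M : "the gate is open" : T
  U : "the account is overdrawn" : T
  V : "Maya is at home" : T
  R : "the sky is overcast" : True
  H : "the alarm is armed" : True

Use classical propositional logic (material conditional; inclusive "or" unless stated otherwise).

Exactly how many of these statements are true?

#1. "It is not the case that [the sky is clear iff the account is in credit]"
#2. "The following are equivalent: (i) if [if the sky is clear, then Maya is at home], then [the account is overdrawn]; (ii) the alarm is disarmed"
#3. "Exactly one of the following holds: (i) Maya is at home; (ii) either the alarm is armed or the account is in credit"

0

#1: This is not (not R iff not U).

not R = not True = False
not U = not True = False
not R iff not U = False iff False = True
not (not R iff not U) = not True = False
Thus #1 is false.

#2: In symbols: ((not R -> V) -> U) iff not H

not R = not True = False
not R -> V = False -> True = True
(not R -> V) -> U = True -> True = True
not H = not True = False
((not R -> V) -> U) iff not H = True iff False = False
Thus #2 is false.

#3: This is V xor (H or not U).

not U = not True = False
H or not U = True or False = True
V xor (H or not U) = True xor True = False
Thus #3 is false.

0 of the 3 statements are true (none).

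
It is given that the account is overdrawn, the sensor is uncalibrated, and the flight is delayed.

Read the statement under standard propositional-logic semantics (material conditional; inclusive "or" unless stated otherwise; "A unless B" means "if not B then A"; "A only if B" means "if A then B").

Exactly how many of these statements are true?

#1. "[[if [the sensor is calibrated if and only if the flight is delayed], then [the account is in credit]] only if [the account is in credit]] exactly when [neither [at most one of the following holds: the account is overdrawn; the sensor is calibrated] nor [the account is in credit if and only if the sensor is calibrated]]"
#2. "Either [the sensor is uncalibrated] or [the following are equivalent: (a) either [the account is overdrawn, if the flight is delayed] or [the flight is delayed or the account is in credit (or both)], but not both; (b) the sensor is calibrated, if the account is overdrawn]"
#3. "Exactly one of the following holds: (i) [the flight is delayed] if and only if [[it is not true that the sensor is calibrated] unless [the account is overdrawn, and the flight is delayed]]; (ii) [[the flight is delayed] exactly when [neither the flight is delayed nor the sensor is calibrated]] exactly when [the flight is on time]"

2

Let P = "the sensor is calibrated" (F), N = "the flight is delayed" (T), W = "the account is overdrawn" (T).

#1: This is (((P ↔ N) → ¬W) → ¬W) ↔ ((W ↑ P) ↓ (¬W ↔ P)).

P ↔ N = F ↔ T = F
¬W = ¬T = F
(P ↔ N) → ¬W = F → F = T
¬W = ¬T = F
((P ↔ N) → ¬W) → ¬W = T → F = F
W ↑ P = T ↑ F = T
¬W = ¬T = F
¬W ↔ P = F ↔ F = T
(W ↑ P) ↓ (¬W ↔ P) = T ↓ T = F
(((P ↔ N) → ¬W) → ¬W) ↔ ((W ↑ P) ↓ (¬W ↔ P)) = F ↔ F = T
Thus #1 is true.

#2: Formalization: ¬P ∨ (((N → W) ⊕ (N ∨ ¬W)) ↔ (W → P))

¬P = ¬F = T
N → W = T → T = T
¬W = ¬T = F
N ∨ ¬W = T ∨ F = T
(N → W) ⊕ (N ∨ ¬W) = T ⊕ T = F
W → P = T → F = F
((N → W) ⊕ (N ∨ ¬W)) ↔ (W → P) = F ↔ F = T
¬P ∨ (((N → W) ⊕ (N ∨ ¬W)) ↔ (W → P)) = T ∨ T = T
Hence #2 is true.

#3: Parsed as (N ↔ (¬P ∨ (W ∧ N))) ⊕ ((N ↔ (N ↓ P)) ↔ ¬N)

¬P = ¬F = T
W ∧ N = T ∧ T = T
¬P ∨ (W ∧ N) = T ∨ T = T
N ↔ (¬P ∨ (W ∧ N)) = T ↔ T = T
N ↓ P = T ↓ F = F
N ↔ (N ↓ P) = T ↔ F = F
¬N = ¬T = F
(N ↔ (N ↓ P)) ↔ ¬N = F ↔ F = T
(N ↔ (¬P ∨ (W ∧ N))) ⊕ ((N ↔ (N ↓ P)) ↔ ¬N) = T ⊕ T = F
Hence #3 is false.

2 of the 3 statements are true (#1, #2).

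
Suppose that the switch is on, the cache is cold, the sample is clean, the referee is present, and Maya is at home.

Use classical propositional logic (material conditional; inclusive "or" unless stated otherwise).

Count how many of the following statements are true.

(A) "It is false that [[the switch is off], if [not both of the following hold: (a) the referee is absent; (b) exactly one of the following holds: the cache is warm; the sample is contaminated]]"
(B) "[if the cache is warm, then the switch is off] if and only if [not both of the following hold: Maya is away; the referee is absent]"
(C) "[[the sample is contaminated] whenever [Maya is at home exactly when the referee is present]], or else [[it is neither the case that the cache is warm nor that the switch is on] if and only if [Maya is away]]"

3

Let H = "the referee is present" (True), Q = "the cache is warm" (False), R = "the sample is contaminated" (False), G = "the switch is on" (True), V = "Maya is at home" (True).

(A): Parsed as not ((not H nand (Q xor R)) -> not G)

not H = not True = False
Q xor R = False xor False = False
not H nand (Q xor R) = False nand False = True
not G = not True = False
(not H nand (Q xor R)) -> not G = True -> False = False
not ((not H nand (Q xor R)) -> not G) = not False = True
Hence (A) is true.

(B): Formalization: (Q -> not G) iff (not V nand not H)

not G = not True = False
Q -> not G = False -> False = True
not V = not True = False
not H = not True = False
not V nand not H = False nand False = True
(Q -> not G) iff (not V nand not H) = True iff True = True
Thus (B) is true.

(C): This is ((V iff H) -> R) or ((Q nor G) iff not V).

V iff H = True iff True = True
(V iff H) -> R = True -> False = False
Q nor G = False nor True = False
not V = not True = False
(Q nor G) iff not V = False iff False = True
((V iff H) -> R) or ((Q nor G) iff not V) = False or True = True
Thus (C) is true.

Count: 3.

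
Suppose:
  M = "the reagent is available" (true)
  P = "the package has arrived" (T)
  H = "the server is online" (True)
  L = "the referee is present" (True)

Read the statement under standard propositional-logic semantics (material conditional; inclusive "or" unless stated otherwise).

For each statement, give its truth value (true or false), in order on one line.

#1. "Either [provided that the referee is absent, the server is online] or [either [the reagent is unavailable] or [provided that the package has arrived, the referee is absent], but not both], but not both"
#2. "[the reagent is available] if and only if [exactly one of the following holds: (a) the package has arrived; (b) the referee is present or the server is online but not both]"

#1 T, #2 T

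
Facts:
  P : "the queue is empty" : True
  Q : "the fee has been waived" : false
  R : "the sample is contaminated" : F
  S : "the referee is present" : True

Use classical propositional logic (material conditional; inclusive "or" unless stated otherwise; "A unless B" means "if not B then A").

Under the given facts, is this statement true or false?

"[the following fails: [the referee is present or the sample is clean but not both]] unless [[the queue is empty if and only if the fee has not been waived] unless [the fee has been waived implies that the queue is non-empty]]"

true

In symbols: ~(S xor ~R) | ((P <-> ~Q) | (Q -> ~P))

~R = ~F = T
S xor ~R = T xor T = F
~(S xor ~R) = ~F = T
~Q = ~F = T
P <-> ~Q = T <-> T = T
~P = ~T = F
Q -> ~P = F -> F = T
(P <-> ~Q) | (Q -> ~P) = T | T = T
~(S xor ~R) | ((P <-> ~Q) | (Q -> ~P)) = T | T = T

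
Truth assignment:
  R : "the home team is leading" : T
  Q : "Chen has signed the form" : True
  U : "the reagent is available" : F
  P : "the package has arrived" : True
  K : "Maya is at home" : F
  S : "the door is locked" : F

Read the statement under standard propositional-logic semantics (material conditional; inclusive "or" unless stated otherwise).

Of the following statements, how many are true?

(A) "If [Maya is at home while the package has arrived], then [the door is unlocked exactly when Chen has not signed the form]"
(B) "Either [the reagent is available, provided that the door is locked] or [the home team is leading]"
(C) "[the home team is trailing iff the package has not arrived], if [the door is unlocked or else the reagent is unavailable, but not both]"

3

(A): This is (K and P) -> (not S iff not Q).

K and P = False and True = False
not S = not False = True
not Q = not True = False
not S iff not Q = True iff False = False
(K and P) -> (not S iff not Q) = False -> False = True
Thus (A) is true.

(B): In symbols: (S -> U) or R

S -> U = False -> False = True
(S -> U) or R = True or True = True
Hence (B) is true.

(C): Formalization: (not S xor not U) -> (not R iff not P)

not S = not False = True
not U = not False = True
not S xor not U = True xor True = False
not R = not True = False
not P = not True = False
not R iff not P = False iff False = True
(not S xor not U) -> (not R iff not P) = False -> True = True
So (C) is true.

3 of the 3 statements are true.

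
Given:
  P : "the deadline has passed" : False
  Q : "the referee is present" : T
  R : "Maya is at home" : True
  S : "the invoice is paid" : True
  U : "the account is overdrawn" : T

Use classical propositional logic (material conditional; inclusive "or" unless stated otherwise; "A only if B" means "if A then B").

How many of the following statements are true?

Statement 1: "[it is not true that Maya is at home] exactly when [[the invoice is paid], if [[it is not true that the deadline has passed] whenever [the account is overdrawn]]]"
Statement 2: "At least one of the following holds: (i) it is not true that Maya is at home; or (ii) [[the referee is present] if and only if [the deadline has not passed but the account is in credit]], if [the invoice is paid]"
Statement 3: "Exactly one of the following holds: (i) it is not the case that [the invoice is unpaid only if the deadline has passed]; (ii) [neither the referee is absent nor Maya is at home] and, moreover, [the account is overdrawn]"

Statement 1: Formalization: ~R <-> ((U -> ~P) -> S)

~R = ~T = F
~P = ~F = T
U -> ~P = T -> T = T
(U -> ~P) -> S = T -> T = T
~R <-> ((U -> ~P) -> S) = F <-> T = F
Hence Statement 1 is false.

Statement 2: In symbols: ~R | (S -> (Q <-> (~P & ~U)))

~R = ~T = F
~P = ~F = T
~U = ~T = F
~P & ~U = T & F = F
Q <-> (~P & ~U) = T <-> F = F
S -> (Q <-> (~P & ~U)) = T -> F = F
~R | (S -> (Q <-> (~P & ~U))) = F | F = F
Thus Statement 2 is false.

Statement 3: In symbols: ~(~S -> P) xor ((~Q nor R) & U)

~S = ~T = F
~S -> P = F -> F = T
~(~S -> P) = ~T = F
~Q = ~T = F
~Q nor R = F nor T = F
(~Q nor R) & U = F & T = F
~(~S -> P) xor ((~Q nor R) & U) = F xor F = F
Hence Statement 3 is false.

Count: 0.

0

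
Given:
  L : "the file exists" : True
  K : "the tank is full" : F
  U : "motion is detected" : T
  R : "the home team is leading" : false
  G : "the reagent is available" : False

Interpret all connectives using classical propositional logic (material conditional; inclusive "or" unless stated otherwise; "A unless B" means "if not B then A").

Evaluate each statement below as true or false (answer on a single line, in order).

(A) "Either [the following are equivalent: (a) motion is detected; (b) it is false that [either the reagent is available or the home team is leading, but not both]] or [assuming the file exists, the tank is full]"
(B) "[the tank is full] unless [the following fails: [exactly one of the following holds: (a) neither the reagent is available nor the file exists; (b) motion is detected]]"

(A) true, (B) false

(A): Parsed as (U iff not (G xor R)) or (L -> K)

G xor R = False xor False = False
not (G xor R) = not False = True
U iff not (G xor R) = True iff True = True
L -> K = True -> False = False
(U iff not (G xor R)) or (L -> K) = True or False = True
Thus (A) is true.

(B): In symbols: K or not ((G nor L) xor U)

G nor L = False nor True = False
(G nor L) xor U = False xor True = True
not ((G nor L) xor U) = not True = False
K or not ((G nor L) xor U) = False or False = False
So (B) is false.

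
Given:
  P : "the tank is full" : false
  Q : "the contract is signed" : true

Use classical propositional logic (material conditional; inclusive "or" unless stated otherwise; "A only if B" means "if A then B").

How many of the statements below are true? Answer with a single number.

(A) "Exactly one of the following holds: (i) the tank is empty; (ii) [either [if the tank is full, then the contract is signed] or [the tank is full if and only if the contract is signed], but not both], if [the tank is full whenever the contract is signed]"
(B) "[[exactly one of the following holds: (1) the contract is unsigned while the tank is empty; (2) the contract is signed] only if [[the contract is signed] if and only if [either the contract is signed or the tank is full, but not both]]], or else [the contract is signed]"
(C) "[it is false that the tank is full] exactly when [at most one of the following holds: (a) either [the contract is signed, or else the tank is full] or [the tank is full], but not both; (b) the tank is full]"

(A): In symbols: not P xor ((Q -> P) -> ((P -> Q) xor (P iff Q)))

not P = not False = True
Q -> P = True -> False = False
P -> Q = False -> True = True
P iff Q = False iff True = False
(P -> Q) xor (P iff Q) = True xor False = True
(Q -> P) -> ((P -> Q) xor (P iff Q)) = False -> True = True
not P xor ((Q -> P) -> ((P -> Q) xor (P iff Q))) = True xor True = False
So (A) is false.

(B): In symbols: (((not Q and not P) xor Q) -> (Q iff (Q xor P))) or Q

not Q = not True = False
not P = not False = True
not Q and not P = False and True = False
(not Q and not P) xor Q = False xor True = True
Q xor P = True xor False = True
Q iff (Q xor P) = True iff True = True
((not Q and not P) xor Q) -> (Q iff (Q xor P)) = True -> True = True
(((not Q and not P) xor Q) -> (Q iff (Q xor P))) or Q = True or True = True
Hence (B) is true.

(C): This is not P iff (((Q or P) xor P) nand P).

not P = not False = True
Q or P = True or False = True
(Q or P) xor P = True xor False = True
((Q or P) xor P) nand P = True nand False = True
not P iff (((Q or P) xor P) nand P) = True iff True = True
Hence (C) is true.

2 of the 3 statements are true ((B), (C)).

2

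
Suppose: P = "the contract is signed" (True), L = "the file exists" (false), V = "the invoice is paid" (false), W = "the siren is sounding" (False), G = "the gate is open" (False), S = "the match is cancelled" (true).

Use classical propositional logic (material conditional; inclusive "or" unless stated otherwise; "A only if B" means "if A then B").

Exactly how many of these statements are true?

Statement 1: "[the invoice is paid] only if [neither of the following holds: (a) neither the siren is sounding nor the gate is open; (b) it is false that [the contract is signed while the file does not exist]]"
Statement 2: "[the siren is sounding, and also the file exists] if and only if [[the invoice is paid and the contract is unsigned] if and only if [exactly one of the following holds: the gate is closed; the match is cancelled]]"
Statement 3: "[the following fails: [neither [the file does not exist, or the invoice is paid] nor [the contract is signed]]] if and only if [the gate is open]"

Statement 1: This is V → ((W ↓ G) ↓ ¬(P ∧ ¬L)).

W ↓ G = F ↓ F = T
¬L = ¬F = T
P ∧ ¬L = T ∧ T = T
¬(P ∧ ¬L) = ¬T = F
(W ↓ G) ↓ ¬(P ∧ ¬L) = T ↓ F = F
V → ((W ↓ G) ↓ ¬(P ∧ ¬L)) = F → F = T
Hence Statement 1 is true.

Statement 2: Parsed as (W ∧ L) ↔ ((V ∧ ¬P) ↔ (¬G ⊕ S))

W ∧ L = F ∧ F = F
¬P = ¬T = F
V ∧ ¬P = F ∧ F = F
¬G = ¬F = T
¬G ⊕ S = T ⊕ T = F
(V ∧ ¬P) ↔ (¬G ⊕ S) = F ↔ F = T
(W ∧ L) ↔ ((V ∧ ¬P) ↔ (¬G ⊕ S)) = F ↔ T = F
Thus Statement 2 is false.

Statement 3: Parsed as ¬((¬L ∨ V) ↓ P) ↔ G

¬L = ¬F = T
¬L ∨ V = T ∨ F = T
(¬L ∨ V) ↓ P = T ↓ T = F
¬((¬L ∨ V) ↓ P) = ¬F = T
¬((¬L ∨ V) ↓ P) ↔ G = T ↔ F = F
So Statement 3 is false.

1 of the 3 statements is true (Statement 1).

1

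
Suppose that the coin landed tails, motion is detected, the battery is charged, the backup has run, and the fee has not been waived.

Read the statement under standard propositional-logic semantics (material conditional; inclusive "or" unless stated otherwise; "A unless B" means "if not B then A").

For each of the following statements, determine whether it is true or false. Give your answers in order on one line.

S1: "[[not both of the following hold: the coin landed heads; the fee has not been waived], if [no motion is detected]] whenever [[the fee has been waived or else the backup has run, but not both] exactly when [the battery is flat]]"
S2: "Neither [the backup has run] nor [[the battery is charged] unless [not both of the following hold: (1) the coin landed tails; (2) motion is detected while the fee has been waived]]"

Let M = "the fee has been waived" (False), K = "the backup has run" (True), U = "the battery is charged" (True), Q = "motion is detected" (True), S = "the coin landed heads" (False).

S1: Parsed as ((M xor K) iff not U) -> (not Q -> (S nand not M))

M xor K = False xor True = True
not U = not True = False
(M xor K) iff not U = True iff False = False
not Q = not True = False
not M = not False = True
S nand not M = False nand True = True
not Q -> (S nand not M) = False -> True = True
((M xor K) iff not U) -> (not Q -> (S nand not M)) = False -> True = True
Hence S1 is true.

S2: Parsed as K nor (U or (not S nand (Q and M)))

not S = not False = True
Q and M = True and False = False
not S nand (Q and M) = True nand False = True
U or (not S nand (Q and M)) = True or True = True
K nor (U or (not S nand (Q and M))) = True nor True = False
Thus S2 is false.

S1 True / S2 False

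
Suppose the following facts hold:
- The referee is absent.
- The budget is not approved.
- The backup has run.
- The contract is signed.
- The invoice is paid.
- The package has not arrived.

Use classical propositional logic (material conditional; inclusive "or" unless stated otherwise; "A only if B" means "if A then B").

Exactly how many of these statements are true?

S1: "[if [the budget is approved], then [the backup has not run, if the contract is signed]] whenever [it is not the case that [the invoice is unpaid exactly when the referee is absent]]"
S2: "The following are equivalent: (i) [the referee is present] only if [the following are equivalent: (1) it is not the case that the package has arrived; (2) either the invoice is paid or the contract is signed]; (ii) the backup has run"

2

Let L = "the invoice is paid" (T), H = "the referee is present" (F), D = "the budget is approved" (F), U = "the contract is signed" (T), S = "the backup has run" (T), P = "the package has arrived" (F).

S1: Formalization: ~(~L <-> ~H) -> (D -> (U -> ~S))

~L = ~T = F
~H = ~F = T
~L <-> ~H = F <-> T = F
~(~L <-> ~H) = ~F = T
~S = ~T = F
U -> ~S = T -> F = F
D -> (U -> ~S) = F -> F = T
~(~L <-> ~H) -> (D -> (U -> ~S)) = T -> T = T
Thus S1 is true.

S2: Formalization: (H -> (~P <-> (L | U))) <-> S

~P = ~F = T
L | U = T | T = T
~P <-> (L | U) = T <-> T = T
H -> (~P <-> (L | U)) = F -> T = T
(H -> (~P <-> (L | U))) <-> S = T <-> T = T
Hence S2 is true.

True statements: 2 (S1, S2).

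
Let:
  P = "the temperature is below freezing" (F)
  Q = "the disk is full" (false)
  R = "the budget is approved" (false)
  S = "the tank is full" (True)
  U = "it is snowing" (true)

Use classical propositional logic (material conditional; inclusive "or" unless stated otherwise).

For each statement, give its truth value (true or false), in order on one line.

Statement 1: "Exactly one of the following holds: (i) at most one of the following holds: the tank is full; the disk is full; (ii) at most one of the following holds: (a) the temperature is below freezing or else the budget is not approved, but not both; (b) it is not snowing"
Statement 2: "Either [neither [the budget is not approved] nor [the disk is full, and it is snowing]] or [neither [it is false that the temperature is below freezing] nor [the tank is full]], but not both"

Statement 1 F / Statement 2 F

Statement 1: Formalization: (S ↑ Q) ⊕ ((P ⊕ ¬R) ↑ ¬U)

S ↑ Q = T ↑ F = T
¬R = ¬F = T
P ⊕ ¬R = F ⊕ T = T
¬U = ¬T = F
(P ⊕ ¬R) ↑ ¬U = T ↑ F = T
(S ↑ Q) ⊕ ((P ⊕ ¬R) ↑ ¬U) = T ⊕ T = F
So Statement 1 is false.

Statement 2: Formalization: (¬R ↓ (Q ∧ U)) ⊕ (¬P ↓ S)

¬R = ¬F = T
Q ∧ U = F ∧ T = F
¬R ↓ (Q ∧ U) = T ↓ F = F
¬P = ¬F = T
¬P ↓ S = T ↓ T = F
(¬R ↓ (Q ∧ U)) ⊕ (¬P ↓ S) = F ⊕ F = F
So Statement 2 is false.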